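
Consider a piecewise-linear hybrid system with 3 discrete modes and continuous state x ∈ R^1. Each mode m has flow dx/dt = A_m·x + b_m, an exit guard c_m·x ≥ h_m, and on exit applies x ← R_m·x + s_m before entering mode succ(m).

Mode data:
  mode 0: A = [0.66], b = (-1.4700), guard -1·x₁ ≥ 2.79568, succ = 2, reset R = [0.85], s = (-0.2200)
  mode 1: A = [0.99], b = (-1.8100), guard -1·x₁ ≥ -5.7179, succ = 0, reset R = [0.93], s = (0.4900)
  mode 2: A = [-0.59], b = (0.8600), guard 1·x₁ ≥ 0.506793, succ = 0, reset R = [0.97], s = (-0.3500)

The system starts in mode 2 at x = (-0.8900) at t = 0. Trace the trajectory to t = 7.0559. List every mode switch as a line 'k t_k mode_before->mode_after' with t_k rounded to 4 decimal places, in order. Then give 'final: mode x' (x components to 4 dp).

1 1.5319 2->0
2 2.8636 0->2
3 5.3214 2->0
4 6.6531 0->2
final: 2 -1.7388

Mode 2: guard c·x = 0.5068 hit at Δt = 1.5319 (t = 1.5319), x⁻ = (0.5068) → reset → x⁺ = (0.1416), jump to mode 0
Mode 0: guard c·x = 2.7957 hit at Δt = 1.3317 (t = 2.8636), x⁻ = (-2.7957) → reset → x⁺ = (-2.5963), jump to mode 2
Mode 2: guard c·x = 0.5068 hit at Δt = 2.4578 (t = 5.3214), x⁻ = (0.5068) → reset → x⁺ = (0.1416), jump to mode 0
Mode 0: guard c·x = 2.7957 hit at Δt = 1.3317 (t = 6.6531), x⁻ = (-2.7957) → reset → x⁺ = (-2.5963), jump to mode 2
Mode 2: flow for 0.4028 to horizon, guard not reached → x = (-1.7388)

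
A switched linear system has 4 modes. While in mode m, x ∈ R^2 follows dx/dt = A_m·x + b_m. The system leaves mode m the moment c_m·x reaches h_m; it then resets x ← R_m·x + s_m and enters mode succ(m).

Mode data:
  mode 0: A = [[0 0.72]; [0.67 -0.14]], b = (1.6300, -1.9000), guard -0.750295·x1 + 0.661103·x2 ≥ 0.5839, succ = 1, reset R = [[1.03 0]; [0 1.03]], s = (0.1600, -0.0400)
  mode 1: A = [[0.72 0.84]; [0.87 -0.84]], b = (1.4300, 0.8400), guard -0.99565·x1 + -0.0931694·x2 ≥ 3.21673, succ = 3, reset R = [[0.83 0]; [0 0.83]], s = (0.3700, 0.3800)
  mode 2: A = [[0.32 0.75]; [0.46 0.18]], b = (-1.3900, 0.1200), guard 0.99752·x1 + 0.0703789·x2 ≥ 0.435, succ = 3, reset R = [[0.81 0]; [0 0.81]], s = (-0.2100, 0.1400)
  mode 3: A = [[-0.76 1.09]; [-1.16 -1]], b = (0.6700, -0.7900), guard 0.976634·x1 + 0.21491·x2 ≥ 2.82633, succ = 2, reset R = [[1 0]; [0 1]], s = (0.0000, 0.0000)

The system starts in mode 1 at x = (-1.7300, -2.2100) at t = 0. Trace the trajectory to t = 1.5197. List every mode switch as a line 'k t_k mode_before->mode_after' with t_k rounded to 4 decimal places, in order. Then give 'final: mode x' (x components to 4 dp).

Mode 1: guard c·x = 3.2167 hit at Δt = 0.6884 (t = 0.6884), x⁻ = (-3.0531, -1.8989) → reset → x⁺ = (-2.1641, -1.1961), jump to mode 3
Mode 3: flow for 0.8313 to horizon, guard not reached → x = (-0.9696, 0.0203)

1 0.6884 1->3
final: 3 -0.9696 0.0203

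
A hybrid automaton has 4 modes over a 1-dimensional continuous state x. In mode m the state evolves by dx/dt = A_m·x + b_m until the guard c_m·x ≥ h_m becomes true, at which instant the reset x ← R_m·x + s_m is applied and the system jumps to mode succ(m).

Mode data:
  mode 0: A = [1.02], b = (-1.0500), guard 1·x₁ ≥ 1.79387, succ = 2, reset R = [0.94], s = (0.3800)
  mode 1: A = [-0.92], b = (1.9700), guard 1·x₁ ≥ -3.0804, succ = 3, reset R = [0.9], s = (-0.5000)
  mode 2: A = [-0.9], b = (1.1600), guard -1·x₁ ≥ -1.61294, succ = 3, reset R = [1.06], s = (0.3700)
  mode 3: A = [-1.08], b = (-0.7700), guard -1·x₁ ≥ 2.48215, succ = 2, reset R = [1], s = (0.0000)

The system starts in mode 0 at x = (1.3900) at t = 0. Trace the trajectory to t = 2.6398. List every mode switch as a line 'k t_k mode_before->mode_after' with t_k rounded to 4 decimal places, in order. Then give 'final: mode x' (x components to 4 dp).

Mode 0: guard c·x = 1.7939 hit at Δt = 0.7367 (t = 0.7367), x⁻ = (1.7939) → reset → x⁺ = (2.0662), jump to mode 2
Mode 2: guard c·x = -1.6129 hit at Δt = 0.9722 (t = 1.7089), x⁻ = (1.6129) → reset → x⁺ = (2.0797), jump to mode 3
Mode 3: flow for 0.9309 to horizon, guard not reached → x = (0.3089)

1 0.7367 0->2
2 1.7089 2->3
final: 3 0.3089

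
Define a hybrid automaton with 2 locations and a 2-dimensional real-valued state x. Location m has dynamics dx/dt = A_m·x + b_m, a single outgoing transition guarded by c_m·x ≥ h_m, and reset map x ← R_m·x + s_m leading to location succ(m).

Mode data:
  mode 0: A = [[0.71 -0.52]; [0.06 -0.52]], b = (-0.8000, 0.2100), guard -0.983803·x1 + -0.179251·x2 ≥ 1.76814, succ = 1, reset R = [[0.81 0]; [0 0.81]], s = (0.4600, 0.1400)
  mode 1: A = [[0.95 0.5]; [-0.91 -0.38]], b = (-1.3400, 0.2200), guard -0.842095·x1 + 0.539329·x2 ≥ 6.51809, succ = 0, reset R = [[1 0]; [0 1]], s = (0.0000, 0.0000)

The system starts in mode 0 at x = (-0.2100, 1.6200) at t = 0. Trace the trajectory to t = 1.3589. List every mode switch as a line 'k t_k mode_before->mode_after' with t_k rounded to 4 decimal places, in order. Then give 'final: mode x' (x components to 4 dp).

Mode 0: guard c·x = 1.7681 hit at Δt = 0.7967 (t = 0.7967), x⁻ = (-2.0094, 1.1643) → reset → x⁺ = (-1.1676, 1.0831), jump to mode 1
Mode 1: flow for 0.5622 to horizon, guard not reached → x = (-2.4766, 1.8173)

1 0.7967 0->1
final: 1 -2.4766 1.8173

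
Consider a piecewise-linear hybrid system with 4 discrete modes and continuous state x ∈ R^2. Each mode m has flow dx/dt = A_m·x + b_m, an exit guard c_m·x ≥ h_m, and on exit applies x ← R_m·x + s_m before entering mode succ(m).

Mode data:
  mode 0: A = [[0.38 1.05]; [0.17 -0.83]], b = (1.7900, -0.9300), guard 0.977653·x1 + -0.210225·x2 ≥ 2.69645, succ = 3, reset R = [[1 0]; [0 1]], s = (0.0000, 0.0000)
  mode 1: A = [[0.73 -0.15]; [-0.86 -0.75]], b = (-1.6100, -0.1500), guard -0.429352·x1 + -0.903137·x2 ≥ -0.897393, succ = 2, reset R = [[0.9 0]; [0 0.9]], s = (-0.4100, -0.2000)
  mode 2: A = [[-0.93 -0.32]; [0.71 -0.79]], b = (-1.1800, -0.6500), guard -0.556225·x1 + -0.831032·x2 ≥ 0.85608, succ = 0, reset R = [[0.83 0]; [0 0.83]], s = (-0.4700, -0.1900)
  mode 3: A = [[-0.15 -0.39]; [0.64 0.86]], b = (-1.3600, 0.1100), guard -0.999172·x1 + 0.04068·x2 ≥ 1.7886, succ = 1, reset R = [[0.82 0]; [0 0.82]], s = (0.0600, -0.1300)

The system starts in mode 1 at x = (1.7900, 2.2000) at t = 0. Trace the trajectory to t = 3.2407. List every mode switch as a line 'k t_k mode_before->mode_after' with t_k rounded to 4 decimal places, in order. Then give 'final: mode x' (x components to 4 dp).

1 0.7695 1->2
2 2.1097 2->0
final: 0 -0.3044 -1.0290

Mode 1: guard c·x = -0.8974 hit at Δt = 0.7695 (t = 0.7695), x⁻ = (1.2814, 0.3845) → reset → x⁺ = (0.7432, 0.1460), jump to mode 2
Mode 2: guard c·x = 0.8561 hit at Δt = 1.3402 (t = 2.1097), x⁻ = (-0.6214, -0.6142) → reset → x⁺ = (-0.9857, -0.6998), jump to mode 0
Mode 0: flow for 1.1310 to horizon, guard not reached → x = (-0.3044, -1.0290)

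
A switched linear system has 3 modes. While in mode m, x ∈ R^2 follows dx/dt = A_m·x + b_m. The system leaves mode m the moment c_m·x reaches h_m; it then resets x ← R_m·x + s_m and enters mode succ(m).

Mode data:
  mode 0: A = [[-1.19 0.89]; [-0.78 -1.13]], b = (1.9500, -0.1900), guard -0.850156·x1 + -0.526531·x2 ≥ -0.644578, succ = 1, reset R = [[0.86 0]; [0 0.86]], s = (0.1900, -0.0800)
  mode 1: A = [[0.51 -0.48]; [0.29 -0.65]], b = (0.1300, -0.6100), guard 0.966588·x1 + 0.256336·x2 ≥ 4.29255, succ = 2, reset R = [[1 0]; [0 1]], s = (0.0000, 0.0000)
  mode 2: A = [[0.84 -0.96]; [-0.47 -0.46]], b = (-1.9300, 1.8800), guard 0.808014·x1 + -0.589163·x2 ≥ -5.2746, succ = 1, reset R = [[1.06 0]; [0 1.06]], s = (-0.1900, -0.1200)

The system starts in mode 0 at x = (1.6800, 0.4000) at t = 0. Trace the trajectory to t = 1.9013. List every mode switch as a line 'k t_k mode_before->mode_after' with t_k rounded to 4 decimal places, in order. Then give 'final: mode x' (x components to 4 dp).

Mode 0: guard c·x = -0.6446 hit at Δt = 1.3892 (t = 1.3892), x⁻ = (1.2936, -0.8644) → reset → x⁺ = (1.3025, -0.8234), jump to mode 1
Mode 1: flow for 0.5121 to horizon, guard not reached → x = (1.9760, -0.6480)

1 1.3892 0->1
final: 1 1.9760 -0.6480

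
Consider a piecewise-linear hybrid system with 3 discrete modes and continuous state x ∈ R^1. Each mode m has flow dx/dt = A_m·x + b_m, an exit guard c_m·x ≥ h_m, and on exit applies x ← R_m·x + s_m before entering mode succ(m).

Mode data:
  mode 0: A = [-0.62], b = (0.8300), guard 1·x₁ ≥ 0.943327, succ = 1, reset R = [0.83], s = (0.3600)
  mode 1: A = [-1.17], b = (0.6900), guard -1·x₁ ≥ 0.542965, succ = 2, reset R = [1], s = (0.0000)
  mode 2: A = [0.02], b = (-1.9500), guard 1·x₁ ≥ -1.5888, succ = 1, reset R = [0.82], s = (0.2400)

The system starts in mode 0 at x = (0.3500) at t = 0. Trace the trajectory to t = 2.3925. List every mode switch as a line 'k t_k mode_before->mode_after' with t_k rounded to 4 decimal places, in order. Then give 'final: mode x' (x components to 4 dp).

Mode 0: guard c·x = 0.9433 hit at Δt = 1.4783 (t = 1.4783), x⁻ = (0.9433) → reset → x⁺ = (1.1430), jump to mode 1
Mode 1: flow for 0.9142 to horizon, guard not reached → x = (0.7796)

1 1.4783 0->1
final: 1 0.7796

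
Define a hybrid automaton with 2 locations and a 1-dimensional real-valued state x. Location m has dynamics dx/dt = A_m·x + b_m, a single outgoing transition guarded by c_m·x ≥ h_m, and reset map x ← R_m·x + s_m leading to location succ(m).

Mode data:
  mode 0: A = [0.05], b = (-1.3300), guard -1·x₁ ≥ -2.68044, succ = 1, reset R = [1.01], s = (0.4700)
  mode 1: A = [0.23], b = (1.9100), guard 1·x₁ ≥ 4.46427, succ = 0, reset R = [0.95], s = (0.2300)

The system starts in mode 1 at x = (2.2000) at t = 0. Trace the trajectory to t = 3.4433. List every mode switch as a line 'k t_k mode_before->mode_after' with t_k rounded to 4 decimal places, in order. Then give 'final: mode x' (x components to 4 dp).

1 0.8487 1->0
2 2.4049 0->1
3 2.8668 1->0
final: 0 3.8240

Mode 1: guard c·x = 4.4643 hit at Δt = 0.8487 (t = 0.8487), x⁻ = (4.4643) → reset → x⁺ = (4.4711), jump to mode 0
Mode 0: guard c·x = -2.6804 hit at Δt = 1.5562 (t = 2.4049), x⁻ = (2.6804) → reset → x⁺ = (3.1772), jump to mode 1
Mode 1: guard c·x = 4.4643 hit at Δt = 0.4619 (t = 2.8668), x⁻ = (4.4643) → reset → x⁺ = (4.4711), jump to mode 0
Mode 0: flow for 0.5765 to horizon, guard not reached → x = (3.8240)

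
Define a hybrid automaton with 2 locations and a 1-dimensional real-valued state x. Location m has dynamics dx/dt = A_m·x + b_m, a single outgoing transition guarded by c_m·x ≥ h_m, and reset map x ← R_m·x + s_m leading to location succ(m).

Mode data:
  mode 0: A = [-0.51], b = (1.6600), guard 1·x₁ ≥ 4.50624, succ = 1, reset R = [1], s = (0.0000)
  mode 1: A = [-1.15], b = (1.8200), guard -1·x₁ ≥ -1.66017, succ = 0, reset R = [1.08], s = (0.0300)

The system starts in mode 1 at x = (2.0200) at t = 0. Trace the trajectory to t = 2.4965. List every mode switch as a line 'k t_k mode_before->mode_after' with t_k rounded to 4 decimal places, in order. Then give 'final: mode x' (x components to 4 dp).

Mode 1: guard c·x = -1.6602 hit at Δt = 1.5041 (t = 1.5041), x⁻ = (1.6602) → reset → x⁺ = (1.8230), jump to mode 0
Mode 0: flow for 0.9924 to horizon, guard not reached → x = (2.3917)

1 1.5041 1->0
final: 0 2.3917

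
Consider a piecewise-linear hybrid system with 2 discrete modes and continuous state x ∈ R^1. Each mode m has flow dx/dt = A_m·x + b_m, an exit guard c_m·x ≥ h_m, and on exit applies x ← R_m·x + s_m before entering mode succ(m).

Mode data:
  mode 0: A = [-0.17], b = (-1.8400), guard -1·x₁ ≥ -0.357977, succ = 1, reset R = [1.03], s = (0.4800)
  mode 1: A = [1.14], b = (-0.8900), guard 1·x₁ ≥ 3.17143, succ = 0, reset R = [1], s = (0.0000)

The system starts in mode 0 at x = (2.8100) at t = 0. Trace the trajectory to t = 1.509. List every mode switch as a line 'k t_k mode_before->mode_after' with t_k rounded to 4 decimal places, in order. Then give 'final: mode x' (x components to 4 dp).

1 1.1663 0->1
final: 1 0.8812

Mode 0: guard c·x = -0.3580 hit at Δt = 1.1663 (t = 1.1663), x⁻ = (0.3580) → reset → x⁺ = (0.8487), jump to mode 1
Mode 1: flow for 0.3427 to horizon, guard not reached → x = (0.8812)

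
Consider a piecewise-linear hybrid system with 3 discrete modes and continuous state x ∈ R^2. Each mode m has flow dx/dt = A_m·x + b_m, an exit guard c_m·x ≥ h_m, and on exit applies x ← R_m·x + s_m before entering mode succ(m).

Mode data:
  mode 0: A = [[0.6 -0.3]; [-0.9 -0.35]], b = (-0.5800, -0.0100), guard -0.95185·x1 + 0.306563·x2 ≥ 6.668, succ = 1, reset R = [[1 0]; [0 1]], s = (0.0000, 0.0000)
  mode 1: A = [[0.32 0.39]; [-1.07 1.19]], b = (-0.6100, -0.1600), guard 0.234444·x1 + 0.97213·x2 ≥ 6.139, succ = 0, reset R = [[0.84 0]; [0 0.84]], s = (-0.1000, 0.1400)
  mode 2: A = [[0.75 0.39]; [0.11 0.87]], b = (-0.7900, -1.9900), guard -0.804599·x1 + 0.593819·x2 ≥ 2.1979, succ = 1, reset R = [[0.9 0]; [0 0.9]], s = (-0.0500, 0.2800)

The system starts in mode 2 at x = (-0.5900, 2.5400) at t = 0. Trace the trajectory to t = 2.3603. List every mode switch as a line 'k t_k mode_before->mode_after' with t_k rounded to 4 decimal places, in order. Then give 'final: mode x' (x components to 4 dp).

Mode 2: guard c·x = 2.1979 hit at Δt = 0.6259 (t = 0.6259), x⁻ = (-0.7671, 2.6619) → reset → x⁺ = (-0.7404, 2.6757), jump to mode 1
Mode 1: guard c·x = 6.1390 hit at Δt = 0.6640 (t = 1.2899), x⁻ = (-0.1430, 6.3495) → reset → x⁺ = (-0.2201, 5.4736), jump to mode 0
Mode 0: flow for 1.0704 to horizon, guard not reached → x = (-3.5822, 5.2280)

1 0.6259 2->1
2 1.2899 1->0
final: 0 -3.5822 5.2280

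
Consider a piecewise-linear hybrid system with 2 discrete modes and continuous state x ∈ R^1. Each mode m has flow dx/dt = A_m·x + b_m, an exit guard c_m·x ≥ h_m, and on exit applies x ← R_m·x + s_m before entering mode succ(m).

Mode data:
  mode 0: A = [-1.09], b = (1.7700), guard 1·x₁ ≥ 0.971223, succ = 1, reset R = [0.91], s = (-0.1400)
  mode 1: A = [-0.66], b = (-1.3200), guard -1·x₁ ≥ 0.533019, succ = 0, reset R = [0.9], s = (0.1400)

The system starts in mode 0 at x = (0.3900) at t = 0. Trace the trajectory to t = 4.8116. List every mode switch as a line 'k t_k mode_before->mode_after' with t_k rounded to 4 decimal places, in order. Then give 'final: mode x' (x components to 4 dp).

Mode 0: guard c·x = 0.9712 hit at Δt = 0.5843 (t = 0.5843), x⁻ = (0.9712) → reset → x⁺ = (0.7438), jump to mode 1
Mode 1: guard c·x = 0.5330 hit at Δt = 0.9487 (t = 1.5330), x⁻ = (-0.5330) → reset → x⁺ = (-0.3397), jump to mode 0
Mode 0: guard c·x = 0.9712 hit at Δt = 1.0106 (t = 2.5436), x⁻ = (0.9712) → reset → x⁺ = (0.7438), jump to mode 1
Mode 1: guard c·x = 0.5330 hit at Δt = 0.9487 (t = 3.4923), x⁻ = (-0.5330) → reset → x⁺ = (-0.3397), jump to mode 0
Mode 0: guard c·x = 0.9712 hit at Δt = 1.0106 (t = 4.5028), x⁻ = (0.9712) → reset → x⁺ = (0.7438), jump to mode 1
Mode 1: flow for 0.3088 to horizon, guard not reached → x = (0.2379)

1 0.5843 0->1
2 1.5330 1->0
3 2.5436 0->1
4 3.4923 1->0
5 4.5028 0->1
final: 1 0.2379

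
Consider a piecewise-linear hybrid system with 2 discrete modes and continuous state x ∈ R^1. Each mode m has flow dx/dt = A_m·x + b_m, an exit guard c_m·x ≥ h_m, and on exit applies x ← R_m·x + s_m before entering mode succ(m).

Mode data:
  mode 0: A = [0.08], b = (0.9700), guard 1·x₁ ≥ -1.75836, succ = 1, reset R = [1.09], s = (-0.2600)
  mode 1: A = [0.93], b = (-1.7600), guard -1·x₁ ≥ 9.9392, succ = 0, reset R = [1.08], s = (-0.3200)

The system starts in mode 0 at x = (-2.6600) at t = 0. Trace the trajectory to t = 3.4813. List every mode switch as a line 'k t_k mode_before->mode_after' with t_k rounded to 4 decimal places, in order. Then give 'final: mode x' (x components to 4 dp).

Mode 0: guard c·x = -1.7584 hit at Δt = 1.1374 (t = 1.1374), x⁻ = (-1.7584) → reset → x⁺ = (-2.1766), jump to mode 1
Mode 1: guard c·x = 9.9392 hit at Δt = 1.1477 (t = 2.2851), x⁻ = (-9.9392) → reset → x⁺ = (-11.0543), jump to mode 0
Mode 0: flow for 1.1962 to horizon, guard not reached → x = (-10.9468)

1 1.1374 0->1
2 2.2851 1->0
final: 0 -10.9468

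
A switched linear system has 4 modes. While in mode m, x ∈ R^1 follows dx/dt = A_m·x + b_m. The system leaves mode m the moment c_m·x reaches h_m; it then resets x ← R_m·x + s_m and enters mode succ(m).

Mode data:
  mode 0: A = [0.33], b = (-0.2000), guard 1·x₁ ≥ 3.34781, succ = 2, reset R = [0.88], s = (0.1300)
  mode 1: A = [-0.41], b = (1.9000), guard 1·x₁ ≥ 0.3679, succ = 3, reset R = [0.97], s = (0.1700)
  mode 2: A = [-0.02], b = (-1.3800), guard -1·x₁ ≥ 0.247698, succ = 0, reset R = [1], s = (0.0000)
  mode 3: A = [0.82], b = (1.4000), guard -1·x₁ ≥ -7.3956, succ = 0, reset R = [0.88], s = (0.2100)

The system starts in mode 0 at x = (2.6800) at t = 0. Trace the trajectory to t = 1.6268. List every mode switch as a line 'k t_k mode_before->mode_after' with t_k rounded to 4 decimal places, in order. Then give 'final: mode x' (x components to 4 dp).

Mode 0: guard c·x = 3.3478 hit at Δt = 0.8459 (t = 0.8459), x⁻ = (3.3478) → reset → x⁺ = (3.0761), jump to mode 2
Mode 2: flow for 0.7809 to horizon, guard not reached → x = (1.9591)

1 0.8459 0->2
final: 2 1.9591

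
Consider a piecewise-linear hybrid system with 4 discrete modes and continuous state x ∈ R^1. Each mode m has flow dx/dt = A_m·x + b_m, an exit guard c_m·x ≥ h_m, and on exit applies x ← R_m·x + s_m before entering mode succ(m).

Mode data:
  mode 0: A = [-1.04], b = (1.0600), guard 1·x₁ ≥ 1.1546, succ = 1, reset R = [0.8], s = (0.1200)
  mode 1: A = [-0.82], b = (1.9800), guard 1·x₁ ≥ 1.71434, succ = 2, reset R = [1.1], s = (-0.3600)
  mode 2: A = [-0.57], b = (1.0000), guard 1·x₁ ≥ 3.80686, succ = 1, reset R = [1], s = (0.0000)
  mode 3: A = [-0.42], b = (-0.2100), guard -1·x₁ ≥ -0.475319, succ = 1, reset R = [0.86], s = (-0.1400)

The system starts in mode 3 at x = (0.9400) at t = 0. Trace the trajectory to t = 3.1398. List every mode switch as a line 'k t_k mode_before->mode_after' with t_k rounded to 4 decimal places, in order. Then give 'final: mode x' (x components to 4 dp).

Mode 3: guard c·x = -0.4753 hit at Δt = 0.9277 (t = 0.9277), x⁻ = (0.4753) → reset → x⁺ = (0.2688), jump to mode 1
Mode 1: guard c·x = 1.7143 hit at Δt = 1.3656 (t = 2.2933), x⁻ = (1.7143) → reset → x⁺ = (1.5258), jump to mode 2
Mode 2: flow for 0.8465 to horizon, guard not reached → x = (1.6133)

1 0.9277 3->1
2 2.2933 1->2
final: 2 1.6133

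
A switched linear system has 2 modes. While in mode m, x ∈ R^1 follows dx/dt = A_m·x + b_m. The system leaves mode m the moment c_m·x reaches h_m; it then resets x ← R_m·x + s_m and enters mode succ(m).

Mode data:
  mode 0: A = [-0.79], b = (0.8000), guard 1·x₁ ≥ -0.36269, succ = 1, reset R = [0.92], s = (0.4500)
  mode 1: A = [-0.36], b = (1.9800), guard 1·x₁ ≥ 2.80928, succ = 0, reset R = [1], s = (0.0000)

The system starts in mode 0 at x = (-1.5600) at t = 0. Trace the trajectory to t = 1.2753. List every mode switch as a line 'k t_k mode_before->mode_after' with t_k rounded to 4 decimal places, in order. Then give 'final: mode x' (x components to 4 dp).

1 0.7927 0->1
final: 1 0.9749

Mode 0: guard c·x = -0.3627 hit at Δt = 0.7927 (t = 0.7927), x⁻ = (-0.3627) → reset → x⁺ = (0.1163), jump to mode 1
Mode 1: flow for 0.4826 to horizon, guard not reached → x = (0.9749)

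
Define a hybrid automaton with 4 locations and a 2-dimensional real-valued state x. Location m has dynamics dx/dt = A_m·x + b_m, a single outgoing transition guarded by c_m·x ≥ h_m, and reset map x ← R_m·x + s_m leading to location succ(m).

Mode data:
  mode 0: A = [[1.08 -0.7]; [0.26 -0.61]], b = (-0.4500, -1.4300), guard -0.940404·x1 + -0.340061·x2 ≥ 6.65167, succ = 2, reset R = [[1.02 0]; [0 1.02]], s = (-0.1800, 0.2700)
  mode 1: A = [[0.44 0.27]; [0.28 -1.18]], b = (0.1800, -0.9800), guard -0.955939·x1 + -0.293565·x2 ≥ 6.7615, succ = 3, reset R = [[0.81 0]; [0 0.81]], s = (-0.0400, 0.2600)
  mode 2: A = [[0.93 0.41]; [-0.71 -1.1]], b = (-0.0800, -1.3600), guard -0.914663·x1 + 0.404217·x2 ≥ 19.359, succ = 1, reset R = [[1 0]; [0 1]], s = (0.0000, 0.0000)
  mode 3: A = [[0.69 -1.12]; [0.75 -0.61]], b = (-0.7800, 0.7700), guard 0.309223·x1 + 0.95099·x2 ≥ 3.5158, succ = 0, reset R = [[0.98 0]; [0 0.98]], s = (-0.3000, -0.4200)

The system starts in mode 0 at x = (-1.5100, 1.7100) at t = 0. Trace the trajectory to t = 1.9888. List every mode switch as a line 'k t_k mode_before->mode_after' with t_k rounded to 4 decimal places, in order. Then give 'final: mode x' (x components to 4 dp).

1 1.0971 0->2
final: 2 -15.5754 3.5500

Mode 0: guard c·x = 6.6517 hit at Δt = 1.0971 (t = 1.0971), x⁻ = (-6.6716, -1.1107) → reset → x⁺ = (-6.9850, -0.8629), jump to mode 2
Mode 2: flow for 0.8917 to horizon, guard not reached → x = (-15.5754, 3.5500)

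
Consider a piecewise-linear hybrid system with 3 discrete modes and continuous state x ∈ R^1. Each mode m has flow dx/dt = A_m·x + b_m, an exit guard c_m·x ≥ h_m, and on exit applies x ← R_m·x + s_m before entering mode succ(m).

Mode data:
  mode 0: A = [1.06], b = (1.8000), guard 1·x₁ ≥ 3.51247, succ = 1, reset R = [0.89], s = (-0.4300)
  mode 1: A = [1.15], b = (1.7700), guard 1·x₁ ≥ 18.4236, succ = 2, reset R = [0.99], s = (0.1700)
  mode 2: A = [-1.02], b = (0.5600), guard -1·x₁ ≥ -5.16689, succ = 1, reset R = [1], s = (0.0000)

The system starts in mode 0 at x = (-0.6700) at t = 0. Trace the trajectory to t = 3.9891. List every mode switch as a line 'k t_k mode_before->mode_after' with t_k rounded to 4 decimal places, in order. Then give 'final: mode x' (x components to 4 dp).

Mode 0: guard c·x = 3.5125 hit at Δt = 1.5311 (t = 1.5311), x⁻ = (3.5125) → reset → x⁺ = (2.6961), jump to mode 1
Mode 1: guard c·x = 18.4236 hit at Δt = 1.3482 (t = 2.8793), x⁻ = (18.4236) → reset → x⁺ = (18.4094), jump to mode 2
Mode 2: flow for 1.1098 to horizon, guard not reached → x = (6.3070)

1 1.5311 0->1
2 2.8793 1->2
final: 2 6.3070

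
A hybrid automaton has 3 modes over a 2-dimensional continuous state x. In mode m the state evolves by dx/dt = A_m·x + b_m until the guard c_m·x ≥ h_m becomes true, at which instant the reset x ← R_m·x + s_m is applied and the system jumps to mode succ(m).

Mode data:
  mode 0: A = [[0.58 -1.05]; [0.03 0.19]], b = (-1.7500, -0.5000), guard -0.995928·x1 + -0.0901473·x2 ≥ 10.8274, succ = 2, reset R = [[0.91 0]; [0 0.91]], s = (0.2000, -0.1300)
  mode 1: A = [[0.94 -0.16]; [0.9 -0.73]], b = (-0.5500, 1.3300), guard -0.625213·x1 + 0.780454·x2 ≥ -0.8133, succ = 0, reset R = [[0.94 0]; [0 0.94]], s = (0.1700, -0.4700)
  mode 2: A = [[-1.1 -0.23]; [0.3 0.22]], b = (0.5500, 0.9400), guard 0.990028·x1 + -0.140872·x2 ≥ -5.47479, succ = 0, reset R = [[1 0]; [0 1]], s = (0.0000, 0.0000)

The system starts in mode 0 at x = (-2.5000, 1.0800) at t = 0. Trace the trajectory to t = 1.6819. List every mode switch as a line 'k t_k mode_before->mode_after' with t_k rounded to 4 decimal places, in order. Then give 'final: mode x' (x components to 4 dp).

Mode 0: guard c·x = 10.8274 hit at Δt = 1.3641 (t = 1.3641), x⁻ = (-10.9023, 0.3379) → reset → x⁺ = (-9.7210, 0.1775), jump to mode 2
Mode 2: flow for 0.3178 to horizon, guard not reached → x = (-6.6996, -0.3044)

1 1.3641 0->2
final: 2 -6.6996 -0.3044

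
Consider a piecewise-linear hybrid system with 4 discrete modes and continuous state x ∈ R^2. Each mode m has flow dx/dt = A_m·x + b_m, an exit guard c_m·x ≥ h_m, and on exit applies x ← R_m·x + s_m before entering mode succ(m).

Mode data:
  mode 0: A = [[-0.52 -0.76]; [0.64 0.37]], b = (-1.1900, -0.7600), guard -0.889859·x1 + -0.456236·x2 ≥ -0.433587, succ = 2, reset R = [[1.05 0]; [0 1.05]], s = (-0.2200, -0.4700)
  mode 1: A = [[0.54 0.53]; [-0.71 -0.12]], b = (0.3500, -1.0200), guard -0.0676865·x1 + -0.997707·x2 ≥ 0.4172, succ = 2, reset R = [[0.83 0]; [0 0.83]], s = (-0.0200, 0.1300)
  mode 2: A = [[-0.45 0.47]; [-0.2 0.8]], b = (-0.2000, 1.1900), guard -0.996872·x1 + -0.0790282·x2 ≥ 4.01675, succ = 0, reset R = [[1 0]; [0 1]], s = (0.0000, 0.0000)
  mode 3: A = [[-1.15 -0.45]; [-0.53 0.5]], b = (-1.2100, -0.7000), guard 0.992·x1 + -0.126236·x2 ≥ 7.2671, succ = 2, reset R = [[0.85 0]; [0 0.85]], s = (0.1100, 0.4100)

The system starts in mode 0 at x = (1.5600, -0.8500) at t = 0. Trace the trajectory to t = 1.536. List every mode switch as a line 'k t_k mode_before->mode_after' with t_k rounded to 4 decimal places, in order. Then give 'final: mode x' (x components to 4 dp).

Mode 0: guard c·x = -0.4336 hit at Δt = 0.4875 (t = 0.4875), x⁻ = (0.9948, -0.9899) → reset → x⁺ = (0.8245, -1.5094), jump to mode 2
Mode 2: flow for 1.0485 to horizon, guard not reached → x = (-0.2775, -1.6407)

1 0.4875 0->2
final: 2 -0.2775 -1.6407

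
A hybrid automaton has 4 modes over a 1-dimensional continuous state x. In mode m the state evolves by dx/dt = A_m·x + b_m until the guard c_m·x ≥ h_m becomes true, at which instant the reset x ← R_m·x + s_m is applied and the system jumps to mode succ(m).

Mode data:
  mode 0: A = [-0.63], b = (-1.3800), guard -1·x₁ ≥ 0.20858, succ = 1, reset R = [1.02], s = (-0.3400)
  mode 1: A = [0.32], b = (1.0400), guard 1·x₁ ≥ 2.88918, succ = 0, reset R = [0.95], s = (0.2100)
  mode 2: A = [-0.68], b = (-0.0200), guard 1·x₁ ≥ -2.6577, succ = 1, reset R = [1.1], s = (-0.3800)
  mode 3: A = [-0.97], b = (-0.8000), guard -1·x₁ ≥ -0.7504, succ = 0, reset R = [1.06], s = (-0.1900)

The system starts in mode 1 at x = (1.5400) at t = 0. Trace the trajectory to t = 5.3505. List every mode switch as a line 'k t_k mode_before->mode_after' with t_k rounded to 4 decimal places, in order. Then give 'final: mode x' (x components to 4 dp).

Mode 1: guard c·x = 2.8892 hit at Δt = 0.7755 (t = 0.7755), x⁻ = (2.8892) → reset → x⁺ = (2.9547), jump to mode 0
Mode 0: guard c·x = 0.2086 hit at Δt = 1.5143 (t = 2.2898), x⁻ = (-0.2086) → reset → x⁺ = (-0.5528), jump to mode 1
Mode 1: guard c·x = 2.8892 hit at Δt = 2.5702 (t = 4.8600), x⁻ = (2.8892) → reset → x⁺ = (2.9547), jump to mode 0
Mode 0: flow for 0.4905 to horizon, guard not reached → x = (1.5869)

1 0.7755 1->0
2 2.2898 0->1
3 4.8600 1->0
final: 0 1.5869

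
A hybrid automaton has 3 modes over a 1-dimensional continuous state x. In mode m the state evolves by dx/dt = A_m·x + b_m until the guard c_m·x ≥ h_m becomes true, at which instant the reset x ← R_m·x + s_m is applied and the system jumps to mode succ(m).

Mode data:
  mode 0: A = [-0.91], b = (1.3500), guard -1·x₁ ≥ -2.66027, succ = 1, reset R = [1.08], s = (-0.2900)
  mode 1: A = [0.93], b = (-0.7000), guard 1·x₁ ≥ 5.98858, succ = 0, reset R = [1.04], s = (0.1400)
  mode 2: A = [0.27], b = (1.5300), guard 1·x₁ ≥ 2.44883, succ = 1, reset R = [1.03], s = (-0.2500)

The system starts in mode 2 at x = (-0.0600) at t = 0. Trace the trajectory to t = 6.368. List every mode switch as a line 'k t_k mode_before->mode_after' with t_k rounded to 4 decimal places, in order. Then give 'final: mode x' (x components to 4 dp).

Mode 2: guard c·x = 2.4488 hit at Δt = 1.3697 (t = 1.3697), x⁻ = (2.4488) → reset → x⁺ = (2.2723), jump to mode 1
Mode 1: guard c·x = 5.9886 hit at Δt = 1.3302 (t = 2.6999), x⁻ = (5.9886) → reset → x⁺ = (6.3681), jump to mode 0
Mode 0: guard c·x = -2.6603 hit at Δt = 1.5641 (t = 4.2640), x⁻ = (2.6603) → reset → x⁺ = (2.5831), jump to mode 1
Mode 1: guard c·x = 5.9886 hit at Δt = 1.1301 (t = 5.3941), x⁻ = (5.9886) → reset → x⁺ = (6.3681), jump to mode 0
Mode 0: flow for 0.9739 to horizon, guard not reached → x = (3.4970)

1 1.3697 2->1
2 2.6999 1->0
3 4.2640 0->1
4 5.3941 1->0
final: 0 3.4970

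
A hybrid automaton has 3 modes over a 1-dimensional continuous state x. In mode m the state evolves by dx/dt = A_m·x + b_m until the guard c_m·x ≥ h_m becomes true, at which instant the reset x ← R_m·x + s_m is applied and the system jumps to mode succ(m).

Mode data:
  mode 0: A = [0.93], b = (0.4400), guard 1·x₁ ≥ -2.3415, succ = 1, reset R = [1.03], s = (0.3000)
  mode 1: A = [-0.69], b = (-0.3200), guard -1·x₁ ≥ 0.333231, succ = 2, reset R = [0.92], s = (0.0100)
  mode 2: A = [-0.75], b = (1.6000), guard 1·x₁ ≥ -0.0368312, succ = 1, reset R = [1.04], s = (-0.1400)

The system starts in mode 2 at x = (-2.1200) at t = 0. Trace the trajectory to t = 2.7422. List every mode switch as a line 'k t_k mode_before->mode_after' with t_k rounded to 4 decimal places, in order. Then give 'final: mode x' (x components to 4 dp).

1 0.8972 2->1
2 2.0312 1->2
3 2.1819 2->1
final: 1 -0.2698

Mode 2: guard c·x = -0.0368 hit at Δt = 0.8972 (t = 0.8972), x⁻ = (-0.0368) → reset → x⁺ = (-0.1783), jump to mode 1
Mode 1: guard c·x = 0.3332 hit at Δt = 1.1340 (t = 2.0312), x⁻ = (-0.3332) → reset → x⁺ = (-0.2966), jump to mode 2
Mode 2: guard c·x = -0.0368 hit at Δt = 0.1507 (t = 2.1819), x⁻ = (-0.0368) → reset → x⁺ = (-0.1783), jump to mode 1
Mode 1: flow for 0.5603 to horizon, guard not reached → x = (-0.2698)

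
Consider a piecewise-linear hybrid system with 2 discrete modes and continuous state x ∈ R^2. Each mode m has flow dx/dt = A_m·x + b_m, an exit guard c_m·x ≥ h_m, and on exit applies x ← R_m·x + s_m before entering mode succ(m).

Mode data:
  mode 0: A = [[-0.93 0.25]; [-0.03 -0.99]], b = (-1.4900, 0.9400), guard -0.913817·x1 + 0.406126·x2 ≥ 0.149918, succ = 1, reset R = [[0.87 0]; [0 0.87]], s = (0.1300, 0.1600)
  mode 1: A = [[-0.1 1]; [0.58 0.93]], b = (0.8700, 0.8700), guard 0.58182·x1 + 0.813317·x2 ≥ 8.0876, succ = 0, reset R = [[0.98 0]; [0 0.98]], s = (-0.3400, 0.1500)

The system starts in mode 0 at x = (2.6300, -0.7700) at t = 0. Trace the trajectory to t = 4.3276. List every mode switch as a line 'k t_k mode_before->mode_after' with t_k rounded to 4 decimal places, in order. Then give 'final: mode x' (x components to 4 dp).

1 1.0518 0->1
2 2.4751 1->0
3 3.7052 0->1
final: 1 3.8443 6.0342

Mode 0: guard c·x = 0.1499 hit at Δt = 1.0518 (t = 1.0518), x⁻ = (-0.0193, 0.3258) → reset → x⁺ = (0.1132, 0.4434), jump to mode 1
Mode 1: guard c·x = 8.0876 hit at Δt = 1.4233 (t = 2.4751), x⁻ = (4.7404, 6.5528) → reset → x⁺ = (4.3056, 6.5718), jump to mode 0
Mode 0: guard c·x = 0.1499 hit at Δt = 1.2301 (t = 3.7052), x⁻ = (0.9773, 2.5682) → reset → x⁺ = (0.9803, 2.3943), jump to mode 1
Mode 1: flow for 0.6224 to horizon, guard not reached → x = (3.8443, 6.0342)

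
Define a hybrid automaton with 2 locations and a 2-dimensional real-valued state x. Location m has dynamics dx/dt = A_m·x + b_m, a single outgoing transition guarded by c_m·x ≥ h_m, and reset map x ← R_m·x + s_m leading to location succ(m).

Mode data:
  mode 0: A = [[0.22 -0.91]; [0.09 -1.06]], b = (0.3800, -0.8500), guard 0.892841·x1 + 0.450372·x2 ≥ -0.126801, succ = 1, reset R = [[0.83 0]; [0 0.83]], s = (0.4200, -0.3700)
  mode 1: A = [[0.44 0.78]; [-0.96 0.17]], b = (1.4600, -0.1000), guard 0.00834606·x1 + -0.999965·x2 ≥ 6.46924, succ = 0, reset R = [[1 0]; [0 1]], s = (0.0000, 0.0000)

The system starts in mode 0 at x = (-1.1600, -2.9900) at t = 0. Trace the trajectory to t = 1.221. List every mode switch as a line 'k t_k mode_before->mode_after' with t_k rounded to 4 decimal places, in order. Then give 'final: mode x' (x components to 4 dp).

Mode 0: guard c·x = -0.1268 hit at Δt = 0.7813 (t = 0.7813), x⁻ = (0.7454, -1.7593) → reset → x⁺ = (1.0387, -1.8303), jump to mode 1
Mode 1: flow for 0.4397 to horizon, guard not reached → x = (1.1556, -2.5062)

1 0.7813 0->1
final: 1 1.1556 -2.5062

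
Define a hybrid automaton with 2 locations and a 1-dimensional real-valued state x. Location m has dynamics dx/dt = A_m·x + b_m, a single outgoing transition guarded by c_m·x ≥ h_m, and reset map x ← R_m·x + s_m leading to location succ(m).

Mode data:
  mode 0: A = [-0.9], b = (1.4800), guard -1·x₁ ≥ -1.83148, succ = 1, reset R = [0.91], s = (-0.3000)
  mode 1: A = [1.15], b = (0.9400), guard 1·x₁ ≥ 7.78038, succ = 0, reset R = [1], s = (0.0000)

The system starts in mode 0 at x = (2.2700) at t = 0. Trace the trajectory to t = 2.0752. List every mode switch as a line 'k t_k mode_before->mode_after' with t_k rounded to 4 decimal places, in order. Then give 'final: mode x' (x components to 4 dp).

1 1.3415 0->1
final: 1 4.2607

Mode 0: guard c·x = -1.8315 hit at Δt = 1.3415 (t = 1.3415), x⁻ = (1.8315) → reset → x⁺ = (1.3666), jump to mode 1
Mode 1: flow for 0.7337 to horizon, guard not reached → x = (4.2607)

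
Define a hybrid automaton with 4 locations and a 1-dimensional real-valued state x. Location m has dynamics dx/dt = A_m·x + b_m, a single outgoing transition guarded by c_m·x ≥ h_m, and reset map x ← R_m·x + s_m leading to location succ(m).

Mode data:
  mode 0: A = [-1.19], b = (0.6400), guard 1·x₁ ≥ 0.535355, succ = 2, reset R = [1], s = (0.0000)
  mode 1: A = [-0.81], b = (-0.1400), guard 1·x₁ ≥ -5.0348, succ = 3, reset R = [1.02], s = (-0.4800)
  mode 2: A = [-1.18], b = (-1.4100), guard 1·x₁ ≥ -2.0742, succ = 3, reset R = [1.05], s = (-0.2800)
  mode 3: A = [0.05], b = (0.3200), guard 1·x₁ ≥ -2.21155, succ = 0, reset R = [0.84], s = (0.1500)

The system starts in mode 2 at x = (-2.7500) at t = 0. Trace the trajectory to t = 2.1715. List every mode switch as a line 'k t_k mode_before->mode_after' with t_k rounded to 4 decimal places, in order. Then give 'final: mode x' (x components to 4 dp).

Mode 2: guard c·x = -2.0742 hit at Δt = 0.4832 (t = 0.4832), x⁻ = (-2.0742) → reset → x⁺ = (-2.4579), jump to mode 3
Mode 3: guard c·x = -2.2115 hit at Δt = 1.2124 (t = 1.6956), x⁻ = (-2.2116) → reset → x⁺ = (-1.7077), jump to mode 0
Mode 0: flow for 0.4759 to horizon, guard not reached → x = (-0.7368)

1 0.4832 2->3
2 1.6956 3->0
final: 0 -0.7368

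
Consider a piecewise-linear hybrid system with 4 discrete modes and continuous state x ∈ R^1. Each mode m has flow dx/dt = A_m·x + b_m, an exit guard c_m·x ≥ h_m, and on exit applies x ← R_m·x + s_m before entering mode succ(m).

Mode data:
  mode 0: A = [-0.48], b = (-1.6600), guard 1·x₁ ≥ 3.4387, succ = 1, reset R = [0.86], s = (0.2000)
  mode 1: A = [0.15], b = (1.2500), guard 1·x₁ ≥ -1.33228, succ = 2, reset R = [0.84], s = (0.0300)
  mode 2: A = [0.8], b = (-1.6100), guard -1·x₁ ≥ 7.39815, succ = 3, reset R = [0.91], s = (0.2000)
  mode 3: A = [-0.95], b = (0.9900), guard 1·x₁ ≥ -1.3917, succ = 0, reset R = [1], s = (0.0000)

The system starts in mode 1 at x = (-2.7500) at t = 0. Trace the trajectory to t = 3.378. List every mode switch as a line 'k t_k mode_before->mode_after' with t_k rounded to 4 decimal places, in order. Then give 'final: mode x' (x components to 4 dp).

1 1.5085 1->2
2 2.8959 2->3
final: 3 -3.7491

Mode 1: guard c·x = -1.3323 hit at Δt = 1.5085 (t = 1.5085), x⁻ = (-1.3323) → reset → x⁺ = (-1.0891), jump to mode 2
Mode 2: guard c·x = 7.3982 hit at Δt = 1.3874 (t = 2.8959), x⁻ = (-7.3982) → reset → x⁺ = (-6.5323), jump to mode 3
Mode 3: flow for 0.4821 to horizon, guard not reached → x = (-3.7491)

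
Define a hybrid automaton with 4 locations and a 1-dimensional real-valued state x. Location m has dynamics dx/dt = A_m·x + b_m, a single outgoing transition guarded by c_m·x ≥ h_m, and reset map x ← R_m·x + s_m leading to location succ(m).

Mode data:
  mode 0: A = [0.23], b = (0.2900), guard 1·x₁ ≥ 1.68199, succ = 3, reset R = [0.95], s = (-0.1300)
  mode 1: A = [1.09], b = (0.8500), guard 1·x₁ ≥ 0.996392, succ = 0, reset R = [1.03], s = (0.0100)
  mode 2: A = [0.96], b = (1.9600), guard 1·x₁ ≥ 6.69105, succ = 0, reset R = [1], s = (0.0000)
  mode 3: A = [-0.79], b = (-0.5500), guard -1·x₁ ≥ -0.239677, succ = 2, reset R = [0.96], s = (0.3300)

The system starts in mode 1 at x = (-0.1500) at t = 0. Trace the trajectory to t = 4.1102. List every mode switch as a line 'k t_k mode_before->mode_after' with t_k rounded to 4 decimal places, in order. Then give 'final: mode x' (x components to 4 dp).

Mode 1: guard c·x = 0.9964 hit at Δt = 0.9512 (t = 0.9512), x⁻ = (0.9964) → reset → x⁺ = (1.0363), jump to mode 0
Mode 0: guard c·x = 1.6820 hit at Δt = 1.0770 (t = 2.0282), x⁻ = (1.6820) → reset → x⁺ = (1.4679), jump to mode 3
Mode 3: guard c·x = -0.2397 hit at Δt = 1.0611 (t = 3.0893), x⁻ = (0.2397) → reset → x⁺ = (0.5601), jump to mode 2
Mode 2: flow for 1.0209 to horizon, guard not reached → x = (4.8910)

1 0.9512 1->0
2 2.0282 0->3
3 3.0893 3->2
final: 2 4.8910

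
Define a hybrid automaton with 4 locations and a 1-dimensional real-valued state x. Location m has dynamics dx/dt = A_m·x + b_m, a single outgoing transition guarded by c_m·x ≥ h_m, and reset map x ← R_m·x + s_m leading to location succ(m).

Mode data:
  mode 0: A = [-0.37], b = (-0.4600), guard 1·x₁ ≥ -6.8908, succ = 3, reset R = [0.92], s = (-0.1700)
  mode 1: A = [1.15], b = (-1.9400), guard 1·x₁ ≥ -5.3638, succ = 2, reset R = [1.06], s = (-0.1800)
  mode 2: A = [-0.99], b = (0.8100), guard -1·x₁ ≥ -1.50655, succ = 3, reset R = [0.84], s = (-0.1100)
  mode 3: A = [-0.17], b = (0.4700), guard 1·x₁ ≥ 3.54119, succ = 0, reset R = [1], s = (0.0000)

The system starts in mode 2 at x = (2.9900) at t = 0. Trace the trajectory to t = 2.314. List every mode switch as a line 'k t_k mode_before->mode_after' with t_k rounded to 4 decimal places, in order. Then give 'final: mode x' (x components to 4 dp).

1 1.1606 2->3
final: 3 1.4420

Mode 2: guard c·x = -1.5066 hit at Δt = 1.1606 (t = 1.1606), x⁻ = (1.5065) → reset → x⁺ = (1.1555), jump to mode 3
Mode 3: flow for 1.1534 to horizon, guard not reached → x = (1.4420)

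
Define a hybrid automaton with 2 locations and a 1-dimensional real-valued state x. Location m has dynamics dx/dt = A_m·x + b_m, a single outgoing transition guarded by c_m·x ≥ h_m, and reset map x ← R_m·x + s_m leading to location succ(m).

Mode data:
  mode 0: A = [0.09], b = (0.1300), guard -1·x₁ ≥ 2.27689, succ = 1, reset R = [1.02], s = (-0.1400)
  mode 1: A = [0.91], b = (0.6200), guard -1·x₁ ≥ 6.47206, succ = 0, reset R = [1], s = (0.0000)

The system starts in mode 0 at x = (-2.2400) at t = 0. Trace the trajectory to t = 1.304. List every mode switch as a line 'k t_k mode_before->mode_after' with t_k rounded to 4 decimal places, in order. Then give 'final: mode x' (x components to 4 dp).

1 0.5036 0->1
final: 1 -4.3711

Mode 0: guard c·x = 2.2769 hit at Δt = 0.5036 (t = 0.5036), x⁻ = (-2.2769) → reset → x⁺ = (-2.4624), jump to mode 1
Mode 1: flow for 0.8004 to horizon, guard not reached → x = (-4.3711)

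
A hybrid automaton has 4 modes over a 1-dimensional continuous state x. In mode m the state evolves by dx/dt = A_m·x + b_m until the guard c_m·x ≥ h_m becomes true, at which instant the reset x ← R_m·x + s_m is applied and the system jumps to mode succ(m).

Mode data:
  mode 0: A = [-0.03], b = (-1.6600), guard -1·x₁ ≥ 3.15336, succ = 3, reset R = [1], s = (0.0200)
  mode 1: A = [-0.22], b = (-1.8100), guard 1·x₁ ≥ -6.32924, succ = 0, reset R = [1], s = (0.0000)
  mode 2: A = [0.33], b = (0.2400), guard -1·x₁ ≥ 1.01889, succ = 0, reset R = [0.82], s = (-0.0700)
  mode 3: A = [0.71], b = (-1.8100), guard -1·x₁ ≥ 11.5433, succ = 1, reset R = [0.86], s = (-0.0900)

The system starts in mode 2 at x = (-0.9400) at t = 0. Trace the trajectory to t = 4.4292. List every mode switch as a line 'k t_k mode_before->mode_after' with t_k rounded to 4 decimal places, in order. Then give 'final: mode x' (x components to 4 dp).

Mode 2: guard c·x = 1.0189 hit at Δt = 0.9559 (t = 0.9559), x⁻ = (-1.0189) → reset → x⁺ = (-0.9055), jump to mode 0
Mode 0: guard c·x = 3.1534 hit at Δt = 1.4059 (t = 2.3618), x⁻ = (-3.1534) → reset → x⁺ = (-3.1334), jump to mode 3
Mode 3: guard c·x = 11.5433 hit at Δt = 1.2792 (t = 3.6410), x⁻ = (-11.5433) → reset → x⁺ = (-10.0172), jump to mode 1
Mode 1: flow for 0.7882 to horizon, guard not reached → x = (-9.7323)

1 0.9559 2->0
2 2.3618 0->3
3 3.6410 3->1
final: 1 -9.7323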